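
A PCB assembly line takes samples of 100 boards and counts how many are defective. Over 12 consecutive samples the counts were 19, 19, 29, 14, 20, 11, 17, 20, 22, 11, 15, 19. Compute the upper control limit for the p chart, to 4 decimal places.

p̄ = Σdᵢ / (k·n) = 216 / (12 × 100) = 0.18000
UCL = p̄ + 3·√(p̄(1−p̄)/n) = 0.18000 + 3 × √(0.18000×0.82000/100) = 0.18000 + 3 × 0.03842 = 0.29526

0.2953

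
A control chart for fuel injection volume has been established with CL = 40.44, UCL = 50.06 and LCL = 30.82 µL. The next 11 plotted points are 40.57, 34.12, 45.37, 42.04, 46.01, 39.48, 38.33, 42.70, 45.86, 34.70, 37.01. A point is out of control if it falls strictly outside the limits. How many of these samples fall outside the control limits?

0

All 11 points lie within [30.82, 50.06].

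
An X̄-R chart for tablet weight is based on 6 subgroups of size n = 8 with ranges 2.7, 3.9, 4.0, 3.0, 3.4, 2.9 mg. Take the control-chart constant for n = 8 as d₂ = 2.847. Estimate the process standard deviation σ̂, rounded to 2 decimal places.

1.16

R̄ = (2.7 + 3.9 + 4.0 + 3.0 + 3.4 + 2.9) / 6 = 3.3167
σ̂ = R̄ / d₂ = 3.3167 / 2.847 = 1.1650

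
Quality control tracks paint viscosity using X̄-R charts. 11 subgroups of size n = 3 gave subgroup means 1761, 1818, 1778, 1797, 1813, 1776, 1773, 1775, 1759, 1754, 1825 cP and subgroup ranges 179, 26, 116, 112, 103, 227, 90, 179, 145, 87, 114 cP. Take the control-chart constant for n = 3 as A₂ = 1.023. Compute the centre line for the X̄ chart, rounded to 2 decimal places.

X̄̄ = (1761 + 1818 + 1778 + 1797 + 1813 + 1776 + 1773 + 1775 + 1759 + 1754 + 1825) / 11 = 19629.0000 / 11 = 1784.4545
CL = X̄̄ = 1784.4545

1784.45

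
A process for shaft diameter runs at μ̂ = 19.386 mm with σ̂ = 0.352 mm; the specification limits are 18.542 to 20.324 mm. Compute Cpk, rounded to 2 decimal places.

Cpu = (USL − μ̂) / (3σ̂) = (20.324 − 19.386) / (3 × 0.352) = 0.8883; Cpl = (μ̂ − LSL) / (3σ̂) = (19.386 − 18.542) / (3 × 0.352) = 0.7992; Cpk = min(Cpu, Cpl) = 0.7992

0.80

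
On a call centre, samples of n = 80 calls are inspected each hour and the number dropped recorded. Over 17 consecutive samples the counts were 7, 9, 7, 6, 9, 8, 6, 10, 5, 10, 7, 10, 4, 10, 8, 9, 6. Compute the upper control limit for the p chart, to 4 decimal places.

0.1953

p̄ = Σdᵢ / (k·n) = 131 / (17 × 80) = 0.09632
UCL = p̄ + 3·√(p̄(1−p̄)/n) = 0.09632 + 3 × √(0.09632×0.90368/80) = 0.09632 + 3 × 0.03299 = 0.19528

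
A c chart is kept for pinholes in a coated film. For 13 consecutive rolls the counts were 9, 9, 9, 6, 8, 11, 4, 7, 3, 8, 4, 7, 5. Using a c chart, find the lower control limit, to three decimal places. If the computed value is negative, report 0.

0.000

c̄ = (9 + 9 + 9 + 6 + 8 + 11 + 4 + 7 + 3 + 8 + 4 + 7 + 5) / 13 = 90 / 13 = 6.9231
LCL = c̄ − 3√c̄ = 6.9231 − 3 × 2.6312 = -0.9704 → 0 (cannot be negative)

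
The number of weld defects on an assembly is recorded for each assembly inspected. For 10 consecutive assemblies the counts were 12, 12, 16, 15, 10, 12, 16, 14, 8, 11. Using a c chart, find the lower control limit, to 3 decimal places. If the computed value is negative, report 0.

c̄ = (12 + 12 + 16 + 15 + 10 + 12 + 16 + 14 + 8 + 11) / 10 = 126 / 10 = 12.6000
LCL = c̄ − 3√c̄ = 12.6000 − 3 × 3.5496 = 1.9511

1.951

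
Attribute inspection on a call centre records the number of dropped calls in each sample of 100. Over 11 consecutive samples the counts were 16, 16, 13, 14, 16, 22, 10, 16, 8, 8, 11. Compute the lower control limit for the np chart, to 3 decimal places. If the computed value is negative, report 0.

p̄ = Σdᵢ / (k·n) = 150 / (11 × 100) = 0.13636
LCL = np̄ − 3·√(np̄(1−p̄)) = 13.6364 − 3 × 3.4317 = 3.3411

3.341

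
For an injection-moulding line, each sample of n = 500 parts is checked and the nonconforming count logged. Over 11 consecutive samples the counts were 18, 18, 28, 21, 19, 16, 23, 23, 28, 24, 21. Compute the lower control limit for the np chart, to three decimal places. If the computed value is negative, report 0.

8.051

p̄ = Σdᵢ / (k·n) = 239 / (11 × 500) = 0.04345
LCL = np̄ − 3·√(np̄(1−p̄)) = 21.7273 − 3 × 4.5589 = 8.0507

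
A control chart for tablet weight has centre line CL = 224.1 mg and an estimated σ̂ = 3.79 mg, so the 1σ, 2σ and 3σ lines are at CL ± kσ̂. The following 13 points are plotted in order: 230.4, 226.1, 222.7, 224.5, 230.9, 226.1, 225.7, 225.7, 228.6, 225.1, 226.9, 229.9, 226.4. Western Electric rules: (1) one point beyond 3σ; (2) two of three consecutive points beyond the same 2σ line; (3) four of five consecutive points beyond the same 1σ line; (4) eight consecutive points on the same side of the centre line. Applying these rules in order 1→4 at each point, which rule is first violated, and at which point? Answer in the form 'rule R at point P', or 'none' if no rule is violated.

rule 4 at point 11

Zone of each point (C = within 1σ̂, B = 1σ̂–2σ̂, A = 2σ̂–3σ̂, * = beyond 3σ̂; sign = side of CL): 1:+B, 2:+C, 3:-C, 4:+C, 5:+B, 6:+C, 7:+C, 8:+C, 9:+B, 10:+C, 11:+C, 12:+B, 13:+C
Rule 4 (eight consecutive points on the same side of the centre line) is satisfied at point 11.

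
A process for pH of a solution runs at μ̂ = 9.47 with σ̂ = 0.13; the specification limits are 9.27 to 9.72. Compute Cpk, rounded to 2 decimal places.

0.51

Cpu = (USL − μ̂) / (3σ̂) = (9.72 − 9.47) / (3 × 0.13) = 0.6410; Cpl = (μ̂ − LSL) / (3σ̂) = (9.47 − 9.27) / (3 × 0.13) = 0.5128; Cpk = min(Cpu, Cpl) = 0.5128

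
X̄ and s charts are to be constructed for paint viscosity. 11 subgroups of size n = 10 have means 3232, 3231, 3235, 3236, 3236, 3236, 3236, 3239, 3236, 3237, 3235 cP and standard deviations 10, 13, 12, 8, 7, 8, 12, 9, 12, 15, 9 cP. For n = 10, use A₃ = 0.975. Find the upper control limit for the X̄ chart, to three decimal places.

X̄̄ = (3232 + 3231 + 3235 + 3236 + 3236 + 3236 + 3236 + 3239 + 3236 + 3237 + 3235) / 11 = 3235.3636
s̄ = (10 + 13 + 12 + 8 + 7 + 8 + 12 + 9 + 12 + 15 + 9) / 11 = 10.4545
UCL = X̄̄ + A₃·s̄ = 3235.3636 + 0.975 × 10.4545 = 3245.5568

3245.557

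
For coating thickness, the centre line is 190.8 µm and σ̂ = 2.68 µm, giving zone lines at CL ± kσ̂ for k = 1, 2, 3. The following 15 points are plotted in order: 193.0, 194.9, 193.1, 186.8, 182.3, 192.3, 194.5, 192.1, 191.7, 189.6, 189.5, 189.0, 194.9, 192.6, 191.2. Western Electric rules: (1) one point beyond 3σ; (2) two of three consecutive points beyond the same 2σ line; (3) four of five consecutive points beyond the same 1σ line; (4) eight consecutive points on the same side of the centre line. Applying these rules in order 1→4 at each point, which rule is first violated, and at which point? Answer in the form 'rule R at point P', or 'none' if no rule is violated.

Zone of each point (C = within 1σ̂, B = 1σ̂–2σ̂, A = 2σ̂–3σ̂, * = beyond 3σ̂; sign = side of CL): 1:+C, 2:+B, 3:+C, 4:-B, 5:-*, 6:+C, 7:+B, 8:+C, 9:+C, 10:-C, 11:-C, 12:-C, 13:+B, 14:+C, 15:+C
Rule 1 (one point beyond the 3σ limits) is satisfied at point 5.

rule 1 at point 5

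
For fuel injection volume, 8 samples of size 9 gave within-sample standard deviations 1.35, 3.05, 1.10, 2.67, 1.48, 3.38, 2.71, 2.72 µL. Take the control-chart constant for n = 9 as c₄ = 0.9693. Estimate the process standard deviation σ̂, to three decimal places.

2.381

s̄ = (1.35 + 3.05 + 1.10 + 2.67 + 1.48 + 3.38 + 2.71 + 2.72) / 8 = 2.3075
σ̂ = s̄ / c₄ = 2.3075 / 0.9693 = 2.3806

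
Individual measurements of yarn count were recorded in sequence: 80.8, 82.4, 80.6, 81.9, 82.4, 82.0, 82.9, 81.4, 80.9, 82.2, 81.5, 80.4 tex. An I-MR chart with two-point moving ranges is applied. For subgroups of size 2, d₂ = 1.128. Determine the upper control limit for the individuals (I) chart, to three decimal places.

X̄ = (80.8 + 82.4 + 80.6 + 81.9 + 82.4 + 82.0 + 82.9 + 81.4 + 80.9 + 82.2 + 81.5 + 80.4) / 12 = 81.6167
Moving ranges: 1.6, 1.8, 1.3, 0.5, 0.4, 0.9, 1.5, 0.5, 1.3, 0.7, 1.1; M̄R̄ = 11.6000 / 11 = 1.0545
UCL = X̄ + 3·M̄R̄/d₂ = 81.6167 + 3 × 1.0545 / 1.128 = 84.4213

84.421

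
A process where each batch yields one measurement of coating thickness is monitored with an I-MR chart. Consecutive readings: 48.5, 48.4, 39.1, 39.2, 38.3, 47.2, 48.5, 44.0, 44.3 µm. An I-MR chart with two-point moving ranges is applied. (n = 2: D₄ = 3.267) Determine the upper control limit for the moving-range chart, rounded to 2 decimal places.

10.37

Moving ranges: 0.1, 9.3, 0.1, 0.9, 8.9, 1.3, 4.5, 0.3; M̄R̄ = 25.4000 / 8 = 3.1750
UCL_MR = D₄·M̄R̄ = 3.267 × 3.1750 = 10.3727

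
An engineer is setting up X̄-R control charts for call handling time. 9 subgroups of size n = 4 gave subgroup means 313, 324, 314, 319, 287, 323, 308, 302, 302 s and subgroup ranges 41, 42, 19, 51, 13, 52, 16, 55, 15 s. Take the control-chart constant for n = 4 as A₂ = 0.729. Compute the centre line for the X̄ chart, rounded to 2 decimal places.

X̄̄ = (313 + 324 + 314 + 319 + 287 + 323 + 308 + 302 + 302) / 9 = 2792.0000 / 9 = 310.2222
CL = X̄̄ = 310.2222

310.22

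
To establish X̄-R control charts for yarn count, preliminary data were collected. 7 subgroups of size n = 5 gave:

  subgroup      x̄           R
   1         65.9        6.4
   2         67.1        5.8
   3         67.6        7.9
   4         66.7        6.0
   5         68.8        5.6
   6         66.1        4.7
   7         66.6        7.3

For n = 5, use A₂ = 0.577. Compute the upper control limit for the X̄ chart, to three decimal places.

X̄̄ = (65.9 + 67.1 + 67.6 + 66.7 + 68.8 + 66.1 + 66.6) / 7 = 468.8000 / 7 = 66.9714
R̄ = (6.4 + 5.8 + 7.9 + 6.0 + 5.6 + 4.7 + 7.3) / 7 = 43.7000 / 7 = 6.2429
UCL = X̄̄ + A₂·R̄ = 66.9714 + 0.577 × 6.2429 = 70.5736

70.574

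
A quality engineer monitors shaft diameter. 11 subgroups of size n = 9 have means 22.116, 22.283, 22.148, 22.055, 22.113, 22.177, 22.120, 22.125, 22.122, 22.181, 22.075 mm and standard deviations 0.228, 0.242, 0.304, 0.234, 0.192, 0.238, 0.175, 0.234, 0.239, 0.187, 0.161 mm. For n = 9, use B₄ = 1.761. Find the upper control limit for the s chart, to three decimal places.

s̄ = (0.228 + 0.242 + 0.304 + 0.234 + 0.192 + 0.238 + 0.175 + 0.234 + 0.239 + 0.187 + 0.161) / 11 = 0.2213
UCL_s = B₄·s̄ = 1.761 × 0.2213 = 0.3897

0.390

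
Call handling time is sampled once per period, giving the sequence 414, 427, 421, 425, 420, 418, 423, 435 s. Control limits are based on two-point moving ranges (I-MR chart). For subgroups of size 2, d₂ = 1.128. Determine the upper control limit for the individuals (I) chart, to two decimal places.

440.73

X̄ = (414 + 427 + 421 + 425 + 420 + 418 + 423 + 435) / 8 = 422.8750
Moving ranges: 13, 6, 4, 5, 2, 5, 12; M̄R̄ = 47.0000 / 7 = 6.7143
UCL = X̄ + 3·M̄R̄/d₂ = 422.8750 + 3 × 6.7143 / 1.128 = 440.7321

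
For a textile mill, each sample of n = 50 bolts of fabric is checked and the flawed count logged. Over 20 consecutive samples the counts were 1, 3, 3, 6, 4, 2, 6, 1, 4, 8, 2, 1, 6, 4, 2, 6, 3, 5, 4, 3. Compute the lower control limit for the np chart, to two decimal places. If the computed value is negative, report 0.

0.00

p̄ = Σdᵢ / (k·n) = 74 / (20 × 50) = 0.07400
LCL = np̄ − 3·√(np̄(1−p̄)) = 3.7000 − 3 × 1.8510 = -1.8530 → 0 (negative, so LCL = 0)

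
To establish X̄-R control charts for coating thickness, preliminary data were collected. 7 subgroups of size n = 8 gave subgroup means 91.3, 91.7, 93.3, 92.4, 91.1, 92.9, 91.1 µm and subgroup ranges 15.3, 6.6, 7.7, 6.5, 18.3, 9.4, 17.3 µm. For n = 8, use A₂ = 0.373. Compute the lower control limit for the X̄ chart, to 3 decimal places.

X̄̄ = (91.3 + 91.7 + 93.3 + 92.4 + 91.1 + 92.9 + 91.1) / 7 = 643.8000 / 7 = 91.9714
R̄ = (15.3 + 6.6 + 7.7 + 6.5 + 18.3 + 9.4 + 17.3) / 7 = 81.1000 / 7 = 11.5857
LCL = X̄̄ − A₂·R̄ = 91.9714 − 0.373 × 11.5857 = 87.6500

87.650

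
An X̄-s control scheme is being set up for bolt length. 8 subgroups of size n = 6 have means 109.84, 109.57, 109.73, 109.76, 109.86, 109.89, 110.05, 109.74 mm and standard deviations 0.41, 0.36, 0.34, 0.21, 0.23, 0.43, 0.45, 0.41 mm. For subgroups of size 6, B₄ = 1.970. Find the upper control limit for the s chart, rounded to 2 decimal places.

s̄ = (0.41 + 0.36 + 0.34 + 0.21 + 0.23 + 0.43 + 0.45 + 0.41) / 8 = 0.3550
UCL_s = B₄·s̄ = 1.970 × 0.3550 = 0.6993

0.70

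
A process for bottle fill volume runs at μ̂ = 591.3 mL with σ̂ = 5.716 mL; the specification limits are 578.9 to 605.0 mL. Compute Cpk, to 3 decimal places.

Cpu = (USL − μ̂) / (3σ̂) = (605.0 − 591.3) / (3 × 5.716) = 0.7989; Cpl = (μ̂ − LSL) / (3σ̂) = (591.3 − 578.9) / (3 × 5.716) = 0.7231; Cpk = min(Cpu, Cpl) = 0.7231

0.723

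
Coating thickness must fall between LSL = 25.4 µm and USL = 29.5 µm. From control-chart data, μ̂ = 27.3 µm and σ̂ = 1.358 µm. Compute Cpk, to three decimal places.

0.466

Cpu = (USL − μ̂) / (3σ̂) = (29.5 − 27.3) / (3 × 1.358) = 0.5400; Cpl = (μ̂ − LSL) / (3σ̂) = (27.3 − 25.4) / (3 × 1.358) = 0.4664; Cpk = min(Cpu, Cpl) = 0.4664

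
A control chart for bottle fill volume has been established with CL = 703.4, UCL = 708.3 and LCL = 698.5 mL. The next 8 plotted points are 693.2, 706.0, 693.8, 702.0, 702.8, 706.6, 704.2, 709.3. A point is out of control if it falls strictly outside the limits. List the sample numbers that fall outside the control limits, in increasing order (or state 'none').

1, 3, 8

Compare each point to [698.5, 708.3]: sample 1 = 693.2 < LCL; sample 3 = 693.8 < LCL; sample 8 = 709.3 > UCL.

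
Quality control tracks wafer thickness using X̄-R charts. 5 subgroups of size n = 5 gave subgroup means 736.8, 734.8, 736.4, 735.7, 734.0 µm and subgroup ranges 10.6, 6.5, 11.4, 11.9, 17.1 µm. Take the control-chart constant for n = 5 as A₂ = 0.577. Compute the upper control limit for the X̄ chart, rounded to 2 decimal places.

742.18

X̄̄ = (736.8 + 734.8 + 736.4 + 735.7 + 734.0) / 5 = 3677.7000 / 5 = 735.5400
R̄ = (10.6 + 6.5 + 11.4 + 11.9 + 17.1) / 5 = 57.5000 / 5 = 11.5000
UCL = X̄̄ + A₂·R̄ = 735.5400 + 0.577 × 11.5000 = 742.1755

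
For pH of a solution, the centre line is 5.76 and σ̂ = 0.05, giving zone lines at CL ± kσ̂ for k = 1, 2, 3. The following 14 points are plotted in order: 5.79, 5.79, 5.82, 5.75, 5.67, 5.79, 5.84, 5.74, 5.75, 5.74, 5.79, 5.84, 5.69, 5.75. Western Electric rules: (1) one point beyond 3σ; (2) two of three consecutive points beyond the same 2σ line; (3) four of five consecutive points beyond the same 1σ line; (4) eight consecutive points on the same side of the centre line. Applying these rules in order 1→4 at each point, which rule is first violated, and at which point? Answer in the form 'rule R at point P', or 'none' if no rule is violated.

none

Zone of each point (C = within 1σ̂, B = 1σ̂–2σ̂, A = 2σ̂–3σ̂, * = beyond 3σ̂; sign = side of CL): 1:+C, 2:+C, 3:+B, 4:-C, 5:-B, 6:+C, 7:+B, 8:-C, 9:-C, 10:-C, 11:+C, 12:+B, 13:-B, 14:-C
No rule fires across all 14 points.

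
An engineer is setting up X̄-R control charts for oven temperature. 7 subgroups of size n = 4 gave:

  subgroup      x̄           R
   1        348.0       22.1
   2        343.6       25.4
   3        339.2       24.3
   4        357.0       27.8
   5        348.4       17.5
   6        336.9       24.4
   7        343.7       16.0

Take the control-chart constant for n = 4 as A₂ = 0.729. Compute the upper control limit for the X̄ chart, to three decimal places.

361.660

X̄̄ = (348.0 + 343.6 + 339.2 + 357.0 + 348.4 + 336.9 + 343.7) / 7 = 2416.8000 / 7 = 345.2571
R̄ = (22.1 + 25.4 + 24.3 + 27.8 + 17.5 + 24.4 + 16.0) / 7 = 157.5000 / 7 = 22.5000
UCL = X̄̄ + A₂·R̄ = 345.2571 + 0.729 × 22.5000 = 361.6596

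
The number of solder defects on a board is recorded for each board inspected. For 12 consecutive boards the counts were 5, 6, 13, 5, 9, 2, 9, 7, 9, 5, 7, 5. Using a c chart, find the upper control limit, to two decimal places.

14.68

c̄ = (5 + 6 + 13 + 5 + 9 + 2 + 9 + 7 + 9 + 5 + 7 + 5) / 12 = 82 / 12 = 6.8333
UCL = c̄ + 3√c̄ = 6.8333 + 3 × √6.8333 = 6.8333 + 3 × 2.6141 = 14.6755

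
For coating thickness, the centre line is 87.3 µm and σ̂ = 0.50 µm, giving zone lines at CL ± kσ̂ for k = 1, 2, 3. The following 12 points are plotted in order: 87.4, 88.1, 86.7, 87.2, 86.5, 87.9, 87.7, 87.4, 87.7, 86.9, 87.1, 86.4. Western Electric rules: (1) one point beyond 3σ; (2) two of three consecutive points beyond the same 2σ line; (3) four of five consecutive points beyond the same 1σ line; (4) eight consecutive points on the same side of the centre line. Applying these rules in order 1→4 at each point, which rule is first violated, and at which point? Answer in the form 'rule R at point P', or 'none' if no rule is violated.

none

Zone of each point (C = within 1σ̂, B = 1σ̂–2σ̂, A = 2σ̂–3σ̂, * = beyond 3σ̂; sign = side of CL): 1:+C, 2:+B, 3:-B, 4:-C, 5:-B, 6:+B, 7:+C, 8:+C, 9:+C, 10:-C, 11:-C, 12:-B
No rule fires across all 12 points.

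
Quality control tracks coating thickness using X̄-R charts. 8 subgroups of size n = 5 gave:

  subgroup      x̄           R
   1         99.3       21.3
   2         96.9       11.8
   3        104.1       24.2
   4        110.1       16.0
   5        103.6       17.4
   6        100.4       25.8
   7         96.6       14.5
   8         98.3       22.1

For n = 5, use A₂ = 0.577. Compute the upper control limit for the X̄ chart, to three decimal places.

X̄̄ = (99.3 + 96.9 + 104.1 + 110.1 + 103.6 + 100.4 + 96.6 + 98.3) / 8 = 809.3000 / 8 = 101.1625
R̄ = (21.3 + 11.8 + 24.2 + 16.0 + 17.4 + 25.8 + 14.5 + 22.1) / 8 = 153.1000 / 8 = 19.1375
UCL = X̄̄ + A₂·R̄ = 101.1625 + 0.577 × 19.1375 = 112.2048

112.205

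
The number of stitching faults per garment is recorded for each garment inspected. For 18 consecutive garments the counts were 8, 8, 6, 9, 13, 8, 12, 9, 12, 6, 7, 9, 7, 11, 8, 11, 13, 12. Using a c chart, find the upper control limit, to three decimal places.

18.581

c̄ = (8 + 8 + 6 + 9 + 13 + 8 + 12 + 9 + 12 + 6 + 7 + 9 + 7 + 11 + 8 + 11 + 13 + 12) / 18 = 169 / 18 = 9.3889
UCL = c̄ + 3√c̄ = 9.3889 + 3 × √9.3889 = 9.3889 + 3 × 3.0641 = 18.5813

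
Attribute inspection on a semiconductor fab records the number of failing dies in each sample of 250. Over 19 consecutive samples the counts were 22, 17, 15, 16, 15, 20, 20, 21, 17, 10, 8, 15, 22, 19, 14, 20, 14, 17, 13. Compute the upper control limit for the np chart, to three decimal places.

28.382

p̄ = Σdᵢ / (k·n) = 315 / (19 × 250) = 0.06632
UCL = np̄ + 3·√(np̄(1−p̄)) = 16.5789 + 3 × √(16.5789×0.93368) = 16.5789 + 3 × 3.9344 = 28.3821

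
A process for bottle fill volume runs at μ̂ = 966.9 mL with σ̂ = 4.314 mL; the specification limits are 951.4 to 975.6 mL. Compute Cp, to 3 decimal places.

Cp = (USL − LSL) / (6σ̂) = (975.6 − 951.4) / (6 × 4.314) = 24.2000 / 25.8840 = 0.9349

0.935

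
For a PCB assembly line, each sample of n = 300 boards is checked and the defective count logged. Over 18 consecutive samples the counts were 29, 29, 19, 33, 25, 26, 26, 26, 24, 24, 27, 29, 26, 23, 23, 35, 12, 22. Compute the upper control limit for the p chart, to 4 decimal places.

p̄ = Σdᵢ / (k·n) = 458 / (18 × 300) = 0.08481
UCL = p̄ + 3·√(p̄(1−p̄)/n) = 0.08481 + 3 × √(0.08481×0.91519/300) = 0.08481 + 3 × 0.01609 = 0.13307

0.1331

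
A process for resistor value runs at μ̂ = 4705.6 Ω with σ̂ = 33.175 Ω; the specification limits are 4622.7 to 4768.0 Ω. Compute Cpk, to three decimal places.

Cpu = (USL − μ̂) / (3σ̂) = (4768.0 − 4705.6) / (3 × 33.175) = 0.6270; Cpl = (μ̂ − LSL) / (3σ̂) = (4705.6 − 4622.7) / (3 × 33.175) = 0.8330; Cpk = min(Cpu, Cpl) = 0.6270

0.627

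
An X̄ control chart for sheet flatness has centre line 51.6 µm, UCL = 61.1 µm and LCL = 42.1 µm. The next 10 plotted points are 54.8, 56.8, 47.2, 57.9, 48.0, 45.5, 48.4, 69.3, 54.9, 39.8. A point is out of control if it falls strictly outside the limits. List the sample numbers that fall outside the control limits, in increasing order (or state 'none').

Compare each point to [42.1, 61.1]: sample 8 = 69.3 > UCL; sample 10 = 39.8 < LCL.

8, 10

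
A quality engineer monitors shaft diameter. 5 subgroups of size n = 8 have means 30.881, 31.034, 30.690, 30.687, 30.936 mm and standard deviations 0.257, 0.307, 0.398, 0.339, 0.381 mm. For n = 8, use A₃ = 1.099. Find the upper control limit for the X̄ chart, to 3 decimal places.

31.215

X̄̄ = (30.881 + 31.034 + 30.690 + 30.687 + 30.936) / 5 = 30.8456
s̄ = (0.257 + 0.307 + 0.398 + 0.339 + 0.381) / 5 = 0.3364
UCL = X̄̄ + A₃·s̄ = 30.8456 + 1.099 × 0.3364 = 31.2153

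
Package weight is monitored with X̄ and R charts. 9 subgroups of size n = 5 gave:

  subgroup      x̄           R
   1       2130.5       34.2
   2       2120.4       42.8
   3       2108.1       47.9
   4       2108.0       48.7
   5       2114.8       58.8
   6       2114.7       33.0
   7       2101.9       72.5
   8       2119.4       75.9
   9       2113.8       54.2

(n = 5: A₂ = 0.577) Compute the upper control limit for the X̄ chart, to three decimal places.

X̄̄ = (2130.5 + 2120.4 + 2108.1 + 2108.0 + 2114.8 + 2114.7 + 2101.9 + 2119.4 + 2113.8) / 9 = 19031.6000 / 9 = 2114.6222
R̄ = (34.2 + 42.8 + 47.9 + 48.7 + 58.8 + 33.0 + 72.5 + 75.9 + 54.2) / 9 = 468.0000 / 9 = 52.0000
UCL = X̄̄ + A₂·R̄ = 2114.6222 + 0.577 × 52.0000 = 2144.6262

2144.626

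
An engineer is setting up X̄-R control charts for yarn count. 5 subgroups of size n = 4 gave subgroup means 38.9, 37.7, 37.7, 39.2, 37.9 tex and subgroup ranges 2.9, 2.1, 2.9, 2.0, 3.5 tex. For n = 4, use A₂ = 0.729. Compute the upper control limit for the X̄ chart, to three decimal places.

X̄̄ = (38.9 + 37.7 + 37.7 + 39.2 + 37.9) / 5 = 191.4000 / 5 = 38.2800
R̄ = (2.9 + 2.1 + 2.9 + 2.0 + 3.5) / 5 = 13.4000 / 5 = 2.6800
UCL = X̄̄ + A₂·R̄ = 38.2800 + 0.729 × 2.6800 = 40.2337

40.234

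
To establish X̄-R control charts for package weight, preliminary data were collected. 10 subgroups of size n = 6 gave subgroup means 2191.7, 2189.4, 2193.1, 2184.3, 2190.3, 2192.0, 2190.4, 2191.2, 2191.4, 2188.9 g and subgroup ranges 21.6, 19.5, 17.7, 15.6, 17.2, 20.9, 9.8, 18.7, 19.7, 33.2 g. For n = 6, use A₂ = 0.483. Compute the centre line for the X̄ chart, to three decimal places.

2190.270

X̄̄ = (2191.7 + 2189.4 + 2193.1 + 2184.3 + 2190.3 + 2192.0 + 2190.4 + 2191.2 + 2191.4 + 2188.9) / 10 = 21902.7000 / 10 = 2190.2700
CL = X̄̄ = 2190.2700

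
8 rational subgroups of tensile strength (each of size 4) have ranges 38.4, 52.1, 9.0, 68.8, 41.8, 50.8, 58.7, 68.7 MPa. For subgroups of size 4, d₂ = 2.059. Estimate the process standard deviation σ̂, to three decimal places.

23.573

R̄ = (38.4 + 52.1 + 9.0 + 68.8 + 41.8 + 50.8 + 58.7 + 68.7) / 8 = 48.5375
σ̂ = R̄ / d₂ = 48.5375 / 2.059 = 23.5733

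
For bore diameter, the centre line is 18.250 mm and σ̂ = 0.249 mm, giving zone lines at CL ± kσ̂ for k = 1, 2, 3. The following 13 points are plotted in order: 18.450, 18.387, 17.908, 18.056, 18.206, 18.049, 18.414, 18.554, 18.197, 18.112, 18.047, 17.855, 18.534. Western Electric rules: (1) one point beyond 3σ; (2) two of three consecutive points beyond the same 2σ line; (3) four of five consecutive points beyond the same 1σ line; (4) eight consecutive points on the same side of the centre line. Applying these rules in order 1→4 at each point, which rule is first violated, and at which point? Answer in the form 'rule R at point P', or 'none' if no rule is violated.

none

Zone of each point (C = within 1σ̂, B = 1σ̂–2σ̂, A = 2σ̂–3σ̂, * = beyond 3σ̂; sign = side of CL): 1:+C, 2:+C, 3:-B, 4:-C, 5:-C, 6:-C, 7:+C, 8:+B, 9:-C, 10:-C, 11:-C, 12:-B, 13:+B
No rule fires across all 13 points.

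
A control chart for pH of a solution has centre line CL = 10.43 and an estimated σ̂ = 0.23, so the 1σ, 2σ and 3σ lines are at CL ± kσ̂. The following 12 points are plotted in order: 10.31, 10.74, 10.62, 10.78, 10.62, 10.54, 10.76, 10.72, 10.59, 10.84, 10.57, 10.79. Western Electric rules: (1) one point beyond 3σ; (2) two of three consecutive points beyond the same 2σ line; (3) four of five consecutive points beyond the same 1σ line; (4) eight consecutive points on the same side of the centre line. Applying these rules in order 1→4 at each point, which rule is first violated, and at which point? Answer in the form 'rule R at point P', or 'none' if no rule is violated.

rule 4 at point 9

Zone of each point (C = within 1σ̂, B = 1σ̂–2σ̂, A = 2σ̂–3σ̂, * = beyond 3σ̂; sign = side of CL): 1:-C, 2:+B, 3:+C, 4:+B, 5:+C, 6:+C, 7:+B, 8:+B, 9:+C, 10:+B, 11:+C, 12:+B
Rule 4 (eight consecutive points on the same side of the centre line) is satisfied at point 9.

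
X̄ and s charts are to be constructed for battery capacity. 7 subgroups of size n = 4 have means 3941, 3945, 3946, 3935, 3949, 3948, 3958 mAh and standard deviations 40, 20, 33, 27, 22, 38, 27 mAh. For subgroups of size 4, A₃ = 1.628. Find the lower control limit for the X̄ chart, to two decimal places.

X̄̄ = (3941 + 3945 + 3946 + 3935 + 3949 + 3948 + 3958) / 7 = 3946.0000
s̄ = (40 + 20 + 33 + 27 + 22 + 38 + 27) / 7 = 29.5714
LCL = X̄̄ − A₃·s̄ = 3946.0000 − 1.628 × 29.5714 = 3897.8577

3897.86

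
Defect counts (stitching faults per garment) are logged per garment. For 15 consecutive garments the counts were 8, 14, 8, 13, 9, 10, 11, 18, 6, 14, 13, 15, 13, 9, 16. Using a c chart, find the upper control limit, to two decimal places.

c̄ = (8 + 14 + 8 + 13 + 9 + 10 + 11 + 18 + 6 + 14 + 13 + 15 + 13 + 9 + 16) / 15 = 177 / 15 = 11.8000
UCL = c̄ + 3√c̄ = 11.8000 + 3 × √11.8000 = 11.8000 + 3 × 3.4351 = 22.1053

22.11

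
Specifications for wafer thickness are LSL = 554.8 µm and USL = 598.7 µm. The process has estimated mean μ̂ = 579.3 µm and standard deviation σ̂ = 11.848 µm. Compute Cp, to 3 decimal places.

0.618

Cp = (USL − LSL) / (6σ̂) = (598.7 − 554.8) / (6 × 11.848) = 43.9000 / 71.0880 = 0.6175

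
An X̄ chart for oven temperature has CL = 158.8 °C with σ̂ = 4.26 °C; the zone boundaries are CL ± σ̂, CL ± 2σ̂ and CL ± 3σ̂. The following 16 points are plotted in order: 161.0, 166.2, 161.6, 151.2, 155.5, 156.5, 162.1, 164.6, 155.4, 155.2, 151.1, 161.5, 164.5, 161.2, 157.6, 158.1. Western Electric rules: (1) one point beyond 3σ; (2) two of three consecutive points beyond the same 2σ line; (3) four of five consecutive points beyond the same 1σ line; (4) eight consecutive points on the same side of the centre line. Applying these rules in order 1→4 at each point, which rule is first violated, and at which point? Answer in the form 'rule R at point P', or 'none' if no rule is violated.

none

Zone of each point (C = within 1σ̂, B = 1σ̂–2σ̂, A = 2σ̂–3σ̂, * = beyond 3σ̂; sign = side of CL): 1:+C, 2:+B, 3:+C, 4:-B, 5:-C, 6:-C, 7:+C, 8:+B, 9:-C, 10:-C, 11:-B, 12:+C, 13:+B, 14:+C, 15:-C, 16:-C
No rule fires across all 16 points.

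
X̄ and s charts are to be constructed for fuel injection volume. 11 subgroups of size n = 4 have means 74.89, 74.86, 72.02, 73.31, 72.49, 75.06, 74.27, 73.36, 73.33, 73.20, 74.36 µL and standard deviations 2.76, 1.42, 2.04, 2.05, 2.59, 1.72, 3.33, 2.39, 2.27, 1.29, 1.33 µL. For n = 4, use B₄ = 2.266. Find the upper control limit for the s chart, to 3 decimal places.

s̄ = (2.76 + 1.42 + 2.04 + 2.05 + 2.59 + 1.72 + 3.33 + 2.39 + 2.27 + 1.29 + 1.33) / 11 = 2.1082
UCL_s = B₄·s̄ = 2.266 × 2.1082 = 4.7771

4.777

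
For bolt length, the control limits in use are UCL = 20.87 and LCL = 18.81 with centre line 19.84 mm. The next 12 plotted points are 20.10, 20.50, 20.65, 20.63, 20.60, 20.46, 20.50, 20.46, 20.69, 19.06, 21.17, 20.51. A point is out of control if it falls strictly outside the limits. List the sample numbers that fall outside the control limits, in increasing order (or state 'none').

11

Compare each point to [18.81, 20.87]: sample 11 = 21.17 > UCL.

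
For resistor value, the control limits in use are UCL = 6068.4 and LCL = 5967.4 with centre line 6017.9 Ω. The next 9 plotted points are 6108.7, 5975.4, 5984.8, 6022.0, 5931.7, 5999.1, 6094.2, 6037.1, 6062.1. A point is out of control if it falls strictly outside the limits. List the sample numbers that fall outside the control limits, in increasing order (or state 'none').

1, 5, 7

Compare each point to [5967.4, 6068.4]: sample 1 = 6108.7 > UCL; sample 5 = 5931.7 < LCL; sample 7 = 6094.2 > UCL.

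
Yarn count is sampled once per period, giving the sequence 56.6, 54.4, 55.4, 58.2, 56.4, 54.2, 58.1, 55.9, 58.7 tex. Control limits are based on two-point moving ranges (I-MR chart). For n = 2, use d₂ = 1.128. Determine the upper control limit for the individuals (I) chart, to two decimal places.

X̄ = (56.6 + 54.4 + 55.4 + 58.2 + 56.4 + 54.2 + 58.1 + 55.9 + 58.7) / 9 = 56.4333
Moving ranges: 2.2, 1.0, 2.8, 1.8, 2.2, 3.9, 2.2, 2.8; M̄R̄ = 18.9000 / 8 = 2.3625
UCL = X̄ + 3·M̄R̄/d₂ = 56.4333 + 3 × 2.3625 / 1.128 = 62.7166

62.72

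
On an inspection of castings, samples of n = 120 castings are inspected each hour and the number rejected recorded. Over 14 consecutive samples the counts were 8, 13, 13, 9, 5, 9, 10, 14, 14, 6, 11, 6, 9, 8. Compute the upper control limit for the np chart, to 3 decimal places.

p̄ = Σdᵢ / (k·n) = 135 / (14 × 120) = 0.08036
UCL = np̄ + 3·√(np̄(1−p̄)) = 9.6429 + 3 × √(9.6429×0.91964) = 9.6429 + 3 × 2.9779 = 18.5766

18.577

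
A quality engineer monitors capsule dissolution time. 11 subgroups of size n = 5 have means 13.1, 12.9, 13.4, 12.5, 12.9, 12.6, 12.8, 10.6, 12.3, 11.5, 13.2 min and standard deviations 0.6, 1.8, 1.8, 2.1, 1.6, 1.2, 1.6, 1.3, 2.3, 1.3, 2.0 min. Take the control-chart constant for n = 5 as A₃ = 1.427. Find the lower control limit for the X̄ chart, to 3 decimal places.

10.244

X̄̄ = (13.1 + 12.9 + 13.4 + 12.5 + 12.9 + 12.6 + 12.8 + 10.6 + 12.3 + 11.5 + 13.2) / 11 = 12.5273
s̄ = (0.6 + 1.8 + 1.8 + 2.1 + 1.6 + 1.2 + 1.6 + 1.3 + 2.3 + 1.3 + 2.0) / 11 = 1.6000
LCL = X̄̄ − A₃·s̄ = 12.5273 − 1.427 × 1.6000 = 10.2441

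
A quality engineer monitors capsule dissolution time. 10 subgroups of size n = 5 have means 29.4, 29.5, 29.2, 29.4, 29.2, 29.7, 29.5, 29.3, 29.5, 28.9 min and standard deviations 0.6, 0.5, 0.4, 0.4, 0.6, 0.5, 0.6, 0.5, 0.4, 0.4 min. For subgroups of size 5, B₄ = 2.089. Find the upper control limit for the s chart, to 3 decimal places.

1.024

s̄ = (0.6 + 0.5 + 0.4 + 0.4 + 0.6 + 0.5 + 0.6 + 0.5 + 0.4 + 0.4) / 10 = 0.4900
UCL_s = B₄·s̄ = 2.089 × 0.4900 = 1.0236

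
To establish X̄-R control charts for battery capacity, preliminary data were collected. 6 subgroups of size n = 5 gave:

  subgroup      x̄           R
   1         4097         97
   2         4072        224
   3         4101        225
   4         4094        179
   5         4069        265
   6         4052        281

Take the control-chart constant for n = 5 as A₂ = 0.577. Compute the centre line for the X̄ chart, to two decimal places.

4080.83

X̄̄ = (4097 + 4072 + 4101 + 4094 + 4069 + 4052) / 6 = 24485.0000 / 6 = 4080.8333
CL = X̄̄ = 4080.8333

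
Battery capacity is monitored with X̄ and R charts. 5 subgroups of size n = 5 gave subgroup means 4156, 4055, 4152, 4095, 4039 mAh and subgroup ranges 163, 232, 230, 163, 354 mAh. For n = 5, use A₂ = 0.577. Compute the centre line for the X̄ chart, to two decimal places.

4099.40

X̄̄ = (4156 + 4055 + 4152 + 4095 + 4039) / 5 = 20497.0000 / 5 = 4099.4000
CL = X̄̄ = 4099.4000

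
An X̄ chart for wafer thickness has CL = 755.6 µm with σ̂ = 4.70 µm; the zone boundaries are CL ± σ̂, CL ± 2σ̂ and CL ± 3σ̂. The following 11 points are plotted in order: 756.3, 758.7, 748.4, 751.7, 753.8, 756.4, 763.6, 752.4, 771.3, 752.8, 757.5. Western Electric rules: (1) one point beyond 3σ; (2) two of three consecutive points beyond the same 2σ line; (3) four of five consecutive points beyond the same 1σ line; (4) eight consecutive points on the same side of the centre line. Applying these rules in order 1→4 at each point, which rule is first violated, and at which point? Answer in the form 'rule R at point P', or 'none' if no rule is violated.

rule 1 at point 9

Zone of each point (C = within 1σ̂, B = 1σ̂–2σ̂, A = 2σ̂–3σ̂, * = beyond 3σ̂; sign = side of CL): 1:+C, 2:+C, 3:-B, 4:-C, 5:-C, 6:+C, 7:+B, 8:-C, 9:+*, 10:-C, 11:+C
Rule 1 (one point beyond the 3σ limits) is satisfied at point 9.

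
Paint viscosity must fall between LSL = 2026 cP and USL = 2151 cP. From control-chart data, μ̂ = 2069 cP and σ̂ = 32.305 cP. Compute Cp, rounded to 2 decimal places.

0.64

Cp = (USL − LSL) / (6σ̂) = (2151 − 2026) / (6 × 32.305) = 125.0000 / 193.8300 = 0.6449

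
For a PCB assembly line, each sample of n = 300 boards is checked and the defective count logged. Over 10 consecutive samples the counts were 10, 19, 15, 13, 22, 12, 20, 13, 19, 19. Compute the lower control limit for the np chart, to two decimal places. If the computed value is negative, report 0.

p̄ = Σdᵢ / (k·n) = 162 / (10 × 300) = 0.05400
LCL = np̄ − 3·√(np̄(1−p̄)) = 16.2000 − 3 × 3.9147 = 4.4558

4.46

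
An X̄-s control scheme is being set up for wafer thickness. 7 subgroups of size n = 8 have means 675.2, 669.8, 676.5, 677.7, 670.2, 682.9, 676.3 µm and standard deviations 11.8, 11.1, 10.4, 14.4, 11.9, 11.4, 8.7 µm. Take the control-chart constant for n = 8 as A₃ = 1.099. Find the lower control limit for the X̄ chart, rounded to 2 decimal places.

X̄̄ = (675.2 + 669.8 + 676.5 + 677.7 + 670.2 + 682.9 + 676.3) / 7 = 675.5143
s̄ = (11.8 + 11.1 + 10.4 + 14.4 + 11.9 + 11.4 + 8.7) / 7 = 11.3857
LCL = X̄̄ − A₃·s̄ = 675.5143 − 1.099 × 11.3857 = 663.0014

663.00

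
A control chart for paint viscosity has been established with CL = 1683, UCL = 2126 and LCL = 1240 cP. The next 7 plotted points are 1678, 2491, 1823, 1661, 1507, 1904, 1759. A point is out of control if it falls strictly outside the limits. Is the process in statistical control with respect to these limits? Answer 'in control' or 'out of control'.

Compare each point to [1240, 2126]: sample 2 = 2491 > UCL.

out of control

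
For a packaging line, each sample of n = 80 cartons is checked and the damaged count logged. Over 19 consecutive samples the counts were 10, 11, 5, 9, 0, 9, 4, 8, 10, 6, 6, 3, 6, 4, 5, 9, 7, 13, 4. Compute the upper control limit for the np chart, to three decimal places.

14.267

p̄ = Σdᵢ / (k·n) = 129 / (19 × 80) = 0.08487
UCL = np̄ + 3·√(np̄(1−p̄)) = 6.7895 + 3 × √(6.7895×0.91513) = 6.7895 + 3 × 2.4926 = 14.2674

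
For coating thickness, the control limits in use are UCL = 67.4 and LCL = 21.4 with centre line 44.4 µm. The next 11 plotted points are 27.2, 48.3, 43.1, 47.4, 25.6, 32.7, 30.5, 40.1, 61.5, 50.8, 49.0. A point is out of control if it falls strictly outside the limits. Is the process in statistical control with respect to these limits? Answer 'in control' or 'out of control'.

All 11 points lie within [21.4, 67.4].

in control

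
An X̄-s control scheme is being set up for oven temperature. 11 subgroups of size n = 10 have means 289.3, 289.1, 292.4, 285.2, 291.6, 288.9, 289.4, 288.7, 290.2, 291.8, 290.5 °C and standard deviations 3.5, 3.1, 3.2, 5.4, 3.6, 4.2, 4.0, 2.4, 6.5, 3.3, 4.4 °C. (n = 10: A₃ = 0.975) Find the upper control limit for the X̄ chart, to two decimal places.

X̄̄ = (289.3 + 289.1 + 292.4 + 285.2 + 291.6 + 288.9 + 289.4 + 288.7 + 290.2 + 291.8 + 290.5) / 11 = 289.7364
s̄ = (3.5 + 3.1 + 3.2 + 5.4 + 3.6 + 4.2 + 4.0 + 2.4 + 6.5 + 3.3 + 4.4) / 11 = 3.9636
UCL = X̄̄ + A₃·s̄ = 289.7364 + 0.975 × 3.9636 = 293.6009

293.60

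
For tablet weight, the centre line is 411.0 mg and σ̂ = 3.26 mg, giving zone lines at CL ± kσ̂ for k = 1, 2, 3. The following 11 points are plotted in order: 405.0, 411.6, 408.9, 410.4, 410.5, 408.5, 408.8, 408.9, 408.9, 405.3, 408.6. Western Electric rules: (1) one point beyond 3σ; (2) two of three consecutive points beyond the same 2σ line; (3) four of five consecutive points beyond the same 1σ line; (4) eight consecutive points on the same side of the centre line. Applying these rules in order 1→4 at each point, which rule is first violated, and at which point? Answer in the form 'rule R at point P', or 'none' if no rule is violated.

Zone of each point (C = within 1σ̂, B = 1σ̂–2σ̂, A = 2σ̂–3σ̂, * = beyond 3σ̂; sign = side of CL): 1:-B, 2:+C, 3:-C, 4:-C, 5:-C, 6:-C, 7:-C, 8:-C, 9:-C, 10:-B, 11:-C
Rule 4 (eight consecutive points on the same side of the centre line) is satisfied at point 10.

rule 4 at point 10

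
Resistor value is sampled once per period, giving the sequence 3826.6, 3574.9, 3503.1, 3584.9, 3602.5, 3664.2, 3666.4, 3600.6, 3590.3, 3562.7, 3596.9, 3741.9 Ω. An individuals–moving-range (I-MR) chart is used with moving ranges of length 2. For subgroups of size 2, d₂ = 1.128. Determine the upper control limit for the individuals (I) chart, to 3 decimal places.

X̄ = (3826.6 + 3574.9 + 3503.1 + 3584.9 + 3602.5 + 3664.2 + 3666.4 + 3600.6 + 3590.3 + 3562.7 + 3596.9 + 3741.9) / 12 = 3626.2500
Moving ranges: 251.7, 71.8, 81.8, 17.6, 61.7, 2.2, 65.8, 10.3, 27.6, 34.2, 145.0; M̄R̄ = 769.7000 / 11 = 69.9727
UCL = X̄ + 3·M̄R̄/d₂ = 3626.2500 + 3 × 69.9727 / 1.128 = 3812.3477

3812.348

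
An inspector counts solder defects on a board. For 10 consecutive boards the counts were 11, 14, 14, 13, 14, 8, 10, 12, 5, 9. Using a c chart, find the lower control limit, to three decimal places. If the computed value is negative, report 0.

c̄ = (11 + 14 + 14 + 13 + 14 + 8 + 10 + 12 + 5 + 9) / 10 = 110 / 10 = 11.0000
LCL = c̄ − 3√c̄ = 11.0000 − 3 × 3.3166 = 1.0501

1.050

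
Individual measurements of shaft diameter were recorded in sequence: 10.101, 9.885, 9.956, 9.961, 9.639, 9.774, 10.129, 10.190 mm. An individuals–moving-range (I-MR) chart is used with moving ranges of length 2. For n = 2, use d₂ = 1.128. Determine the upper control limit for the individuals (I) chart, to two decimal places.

X̄ = (10.101 + 9.885 + 9.956 + 9.961 + 9.639 + 9.774 + 10.129 + 10.190) / 8 = 9.9544
Moving ranges: 0.216, 0.071, 0.005, 0.322, 0.135, 0.355, 0.061; M̄R̄ = 1.1650 / 7 = 0.1664
UCL = X̄ + 3·M̄R̄/d₂ = 9.9544 + 3 × 0.1664 / 1.128 = 10.3970

10.40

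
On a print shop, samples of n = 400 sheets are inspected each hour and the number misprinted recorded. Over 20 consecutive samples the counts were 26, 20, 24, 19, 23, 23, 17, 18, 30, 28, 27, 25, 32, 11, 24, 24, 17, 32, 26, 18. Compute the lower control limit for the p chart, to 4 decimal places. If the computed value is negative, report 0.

p̄ = Σdᵢ / (k·n) = 464 / (20 × 400) = 0.05800
LCL = p̄ − 3·√(p̄(1−p̄)/n) = 0.05800 − 3 × 0.01169 = 0.02294

0.0229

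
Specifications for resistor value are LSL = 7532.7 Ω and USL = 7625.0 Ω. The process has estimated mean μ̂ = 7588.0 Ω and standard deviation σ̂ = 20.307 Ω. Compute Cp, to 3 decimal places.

0.758

Cp = (USL − LSL) / (6σ̂) = (7625.0 − 7532.7) / (6 × 20.307) = 92.3000 / 121.8420 = 0.7575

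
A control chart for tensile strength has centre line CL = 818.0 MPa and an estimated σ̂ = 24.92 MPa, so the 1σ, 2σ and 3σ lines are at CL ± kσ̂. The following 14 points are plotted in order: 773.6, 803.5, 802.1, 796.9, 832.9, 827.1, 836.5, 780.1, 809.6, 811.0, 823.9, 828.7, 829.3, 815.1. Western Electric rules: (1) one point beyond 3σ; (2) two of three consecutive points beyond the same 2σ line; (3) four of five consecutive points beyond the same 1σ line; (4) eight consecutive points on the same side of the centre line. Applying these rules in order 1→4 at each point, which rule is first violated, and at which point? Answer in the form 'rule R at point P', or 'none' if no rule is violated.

none

Zone of each point (C = within 1σ̂, B = 1σ̂–2σ̂, A = 2σ̂–3σ̂, * = beyond 3σ̂; sign = side of CL): 1:-B, 2:-C, 3:-C, 4:-C, 5:+C, 6:+C, 7:+C, 8:-B, 9:-C, 10:-C, 11:+C, 12:+C, 13:+C, 14:-C
No rule fires across all 14 points.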